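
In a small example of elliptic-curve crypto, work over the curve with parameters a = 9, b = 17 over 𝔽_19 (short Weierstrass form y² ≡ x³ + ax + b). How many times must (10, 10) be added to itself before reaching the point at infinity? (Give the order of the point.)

2P: tangent at (10, 10): λ = (3·10² + 9)/(2·10) ≡ 5/1. 1⁻¹ ≡ 1 (mod 19) since 1·1 = 1 ≡ 1, so λ ≡ 5·1 ≡ 5.
  x = λ² - 10 - 10 = 25 - 20 ≡ 5; y = λ·(10 - 5) - 10 ≡ 15. → (5, 15)
3P: (5, 15) + (10, 10). λ = (10 - 15)/(10 - 5) ≡ 14/5 mod 19. 5⁻¹ ≡ 4 (mod 19), so λ ≡ 18.
  x = λ² - 5 - 10 = 324 - 15 ≡ 5; y = λ·(5 - 5) - 15 ≡ 4. → (5, 4)
4P: (5, 4) + (10, 10). λ = (10 - 4)/(10 - 5) ≡ 6/5 mod 19. 5⁻¹ ≡ 4 (mod 19) since 5·4 = 20 ≡ 1, so λ ≡ 5.
  x = λ² - 5 - 10 = 25 - 15 ≡ 10; y = λ·(5 - 10) - 4 ≡ 9. → (10, 9)
5P: (10, 9) + (10, 10): same x and y₁ ≡ -y₂, so the sum is the point at infinity.
5P = the point at infinity, so the order is 5.

5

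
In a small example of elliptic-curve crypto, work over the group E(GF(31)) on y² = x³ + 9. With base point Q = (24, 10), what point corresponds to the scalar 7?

(13, 6)

Double-and-add on 7 = (111)₂. Start with Q = (24, 10) for the leading 1-bit.
double: tangent at (24, 10): λ = (3·24² + 0)/(2·10) ≡ 23/20. 20⁻¹ ≡ 14 (mod 31) since 20·14 = 280 ≡ 1, so λ ≡ 23·14 ≡ 12.
  x = λ² - 24 - 24 = 144 - 48 ≡ 3; y = λ·(24 - 3) - 10 ≡ 25. → (3, 25)
add Q: (3, 25) + (24, 10). λ = (10 - 25)/(24 - 3) ≡ 16/21 mod 31. 21⁻¹ ≡ 3 (mod 31) since 21·3 = 63 ≡ 1, so λ ≡ 17.
  x = λ² - 3 - 24 = 289 - 27 ≡ 14; y = λ·(3 - 14) - 25 ≡ 5. → (14, 5)
double: tangent at (14, 5): λ = (3·14² + 0)/(2·5) ≡ 30/10. 10⁻¹ ≡ 28 (mod 31), so λ ≡ 30·28 ≡ 3.
  x = λ² - 14 - 14 = 9 - 28 ≡ 12; y = λ·(14 - 12) - 5 ≡ 1. → (12, 1)
add Q: (12, 1) + (24, 10). λ = (10 - 1)/(24 - 12) ≡ 9/12 mod 31. 12⁻¹ ≡ 13 (mod 31), so λ ≡ 24.
  x = λ² - 12 - 24 = 576 - 36 ≡ 13; y = λ·(12 - 13) - 1 ≡ 6. → (13, 6)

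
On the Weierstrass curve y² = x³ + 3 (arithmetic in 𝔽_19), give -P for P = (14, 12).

(14, 7)

-(14, 12) = (14, -12 mod 19) = (14, 7).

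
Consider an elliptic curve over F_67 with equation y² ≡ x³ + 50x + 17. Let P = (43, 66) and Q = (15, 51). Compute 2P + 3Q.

(12, 0)

First 2P:
Repeated addition: build up to 2P.
2P: tangent at (43, 66): λ = (3·43² + 50)/(2·66) ≡ 36/65. 65⁻¹ ≡ 33 (mod 67), so λ ≡ 36·33 ≡ 49.
  x = λ² - 43 - 43 = 2401 - 86 ≡ 37; y = λ·(43 - 37) - 66 ≡ 27. → (37, 27)
2P = (37, 27).
Next 3Q:
Repeated addition: build up to 3Q.
2Q: tangent at (15, 51): λ = (3·15² + 50)/(2·51) ≡ 55/35. 35⁻¹ ≡ 23 (mod 67) since 35·23 = 805 ≡ 1, so λ ≡ 55·23 ≡ 59.
  x = λ² - 15 - 15 = 3481 - 30 ≡ 34; y = λ·(15 - 34) - 51 ≡ 34. → (34, 34)
3Q: (34, 34) + (15, 51). λ = (51 - 34)/(15 - 34) ≡ 17/48 mod 67. 48⁻¹ ≡ 7 (mod 67) since 48·7 = 336 ≡ 1, so λ ≡ 52.
  x = λ² - 34 - 15 = 2704 - 49 ≡ 42; y = λ·(34 - 42) - 34 ≡ 19. → (42, 19)
3Q = (42, 19).
Finally 2P + 3Q:
(37, 27) + (42, 19). λ = (19 - 27)/(42 - 37) ≡ 59/5 mod 67. 5⁻¹ ≡ 27 (mod 67), so λ ≡ 52.
  x = λ² - 37 - 42 = 2704 - 79 ≡ 12; y = λ·(37 - 12) - 27 ≡ 0. → (12, 0)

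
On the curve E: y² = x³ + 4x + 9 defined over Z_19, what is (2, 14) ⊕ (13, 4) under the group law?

(2, 5)

(2, 14) + (13, 4). λ = (4 - 14)/(13 - 2) ≡ 9/11 mod 19. 11⁻¹ ≡ 7 (mod 19), so λ ≡ 6.
  x = λ² - 2 - 13 = 36 - 15 ≡ 2; y = λ·(2 - 2) - 14 ≡ 5. → (2, 5)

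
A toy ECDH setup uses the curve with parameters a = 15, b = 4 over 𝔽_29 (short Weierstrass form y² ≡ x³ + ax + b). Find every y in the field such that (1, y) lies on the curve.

x³ + 15x + 4 = 20 ≡ 20 (mod 29).
Square roots of 20 mod 29: 7 and 22 (since 7² = 49 ≡ 20).

7, 22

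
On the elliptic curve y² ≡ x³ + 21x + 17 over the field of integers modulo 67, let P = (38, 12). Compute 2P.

(38, 55)

tangent at (38, 12): λ = (3·38² + 21)/(2·12) ≡ 65/24. 24⁻¹ ≡ 14 (mod 67) since 24·14 = 336 ≡ 1, so λ ≡ 65·14 ≡ 39.
  x = λ² - 38 - 38 = 1521 - 76 ≡ 38; y = λ·(38 - 38) - 12 ≡ 55. → (38, 55)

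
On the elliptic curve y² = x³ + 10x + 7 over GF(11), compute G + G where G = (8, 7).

(9, 10)

tangent at (8, 7): λ = (3·8² + 10)/(2·7) ≡ 4/3. 3⁻¹ ≡ 4 (mod 11), so λ ≡ 4·4 ≡ 5.
  x = λ² - 8 - 8 = 25 - 16 ≡ 9; y = λ·(8 - 9) - 7 ≡ 10. → (9, 10)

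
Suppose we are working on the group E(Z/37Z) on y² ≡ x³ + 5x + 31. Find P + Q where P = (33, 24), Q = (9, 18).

(33, 24) + (9, 18). λ = (18 - 24)/(9 - 33) ≡ 31/13 mod 37. 13⁻¹ ≡ 20 (mod 37) since 13·20 = 260 ≡ 1, so λ ≡ 28.
  x = λ² - 33 - 9 = 784 - 42 ≡ 2; y = λ·(33 - 2) - 24 ≡ 30. → (2, 30)

(2, 30)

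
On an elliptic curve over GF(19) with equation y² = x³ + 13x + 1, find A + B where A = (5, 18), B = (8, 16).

(17, 9)

(5, 18) + (8, 16). λ = (16 - 18)/(8 - 5) ≡ 17/3 mod 19. 3⁻¹ ≡ 13 (mod 19), so λ ≡ 12.
  x = λ² - 5 - 8 = 144 - 13 ≡ 17; y = λ·(5 - 17) - 18 ≡ 9. → (17, 9)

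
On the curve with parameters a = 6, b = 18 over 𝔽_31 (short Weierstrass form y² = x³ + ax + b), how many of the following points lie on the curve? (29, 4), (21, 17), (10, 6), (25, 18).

(29, 4): 4² ≡ 16, rhs ≡ 29 → off.
(21, 17): 17² ≡ 10, rhs ≡ 12 → off.
(10, 6): 6² ≡ 5, rhs ≡ 24 → off.
(25, 18): 18² ≡ 14, rhs ≡ 14 → on.

1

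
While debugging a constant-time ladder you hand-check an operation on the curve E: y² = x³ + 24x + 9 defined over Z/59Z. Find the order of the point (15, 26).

2P: tangent at (15, 26): λ = (3·15² + 24)/(2·26) ≡ 50/52. 52⁻¹ ≡ 42 (mod 59), so λ ≡ 50·42 ≡ 35.
  x = λ² - 15 - 15 = 1225 - 30 ≡ 15; y = λ·(15 - 15) - 26 ≡ 33. → (15, 33)
3P: (15, 33) + (15, 26): same x and y₁ ≡ -y₂, so the sum is O.
3P = O, so the order is 3.

3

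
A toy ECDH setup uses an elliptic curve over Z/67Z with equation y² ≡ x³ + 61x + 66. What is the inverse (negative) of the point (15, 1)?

-(15, 1) = (15, -1 mod 67) = (15, 66).

(15, 66)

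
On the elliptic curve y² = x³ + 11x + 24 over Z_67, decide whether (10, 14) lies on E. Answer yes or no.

y² = 14² ≡ 62; x³ + 11x + 24 = 1134 ≡ 62 (mod 67). 62 = 62.

yes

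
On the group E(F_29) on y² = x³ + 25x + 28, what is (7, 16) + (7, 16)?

tangent at (7, 16): λ = (3·7² + 25)/(2·16) ≡ 27/3. 3⁻¹ ≡ 10 (mod 29), so λ ≡ 27·10 ≡ 9.
  x = λ² - 7 - 7 = 81 - 14 ≡ 9; y = λ·(7 - 9) - 16 ≡ 24. → (9, 24)

(9, 24)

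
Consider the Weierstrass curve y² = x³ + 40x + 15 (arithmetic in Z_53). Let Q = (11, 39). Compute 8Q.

(47, 6)

Repeated addition: build up to 8Q.
2Q: tangent at (11, 39): λ = (3·11² + 40)/(2·39) ≡ 32/25. 25⁻¹ ≡ 17 (mod 53), so λ ≡ 32·17 ≡ 14.
  x = λ² - 11 - 11 = 196 - 22 ≡ 15; y = λ·(11 - 15) - 39 ≡ 11. → (15, 11)
3Q: (15, 11) + (11, 39). λ = (39 - 11)/(11 - 15) ≡ 28/49 mod 53. 49⁻¹ ≡ 13 (mod 53), so λ ≡ 46.
  x = λ² - 15 - 11 = 2116 - 26 ≡ 23; y = λ·(15 - 23) - 11 ≡ 45. → (23, 45)
4Q: (23, 45) + (11, 39). λ = (39 - 45)/(11 - 23) ≡ 47/41 mod 53. 41⁻¹ ≡ 22 (mod 53), so λ ≡ 27.
  x = λ² - 23 - 11 = 729 - 34 ≡ 6; y = λ·(23 - 6) - 45 ≡ 43. → (6, 43)
5Q: (6, 43) + (11, 39). λ = (39 - 43)/(11 - 6) ≡ 49/5 mod 53. 5⁻¹ ≡ 32 (mod 53) since 5·32 = 160 ≡ 1, so λ ≡ 31.
  x = λ² - 6 - 11 = 961 - 17 ≡ 43; y = λ·(6 - 43) - 43 ≡ 29. → (43, 29)
6Q: (43, 29) + (11, 39). λ = (39 - 29)/(11 - 43) ≡ 10/21 mod 53. 21⁻¹ ≡ 48 (mod 53), so λ ≡ 3.
  x = λ² - 43 - 11 = 9 - 54 ≡ 8; y = λ·(43 - 8) - 29 ≡ 23. → (8, 23)
7Q: (8, 23) + (11, 39). λ = (39 - 23)/(11 - 8) ≡ 16/3 mod 53. 3⁻¹ ≡ 18 (mod 53), so λ ≡ 23.
  x = λ² - 8 - 11 = 529 - 19 ≡ 33; y = λ·(8 - 33) - 23 ≡ 38. → (33, 38)
8Q: (33, 38) + (11, 39). λ = (39 - 38)/(11 - 33) ≡ 1/31 mod 53. 31⁻¹ ≡ 12 (mod 53), so λ ≡ 12.
  x = λ² - 33 - 11 = 144 - 44 ≡ 47; y = λ·(33 - 47) - 38 ≡ 6. → (47, 6)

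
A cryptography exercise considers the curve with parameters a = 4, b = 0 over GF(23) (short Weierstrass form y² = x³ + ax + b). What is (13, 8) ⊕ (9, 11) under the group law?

(3, 19)

(13, 8) + (9, 11). λ = (11 - 8)/(9 - 13) ≡ 3/19 mod 23. 19⁻¹ ≡ 17 (mod 23), so λ ≡ 5.
  x = λ² - 13 - 9 = 25 - 22 ≡ 3; y = λ·(13 - 3) - 8 ≡ 19. → (3, 19)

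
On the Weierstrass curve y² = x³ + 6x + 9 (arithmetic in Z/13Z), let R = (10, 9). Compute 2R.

(9, 8)

tangent at (10, 9): λ = (3·10² + 6)/(2·9) ≡ 7/5. 5⁻¹ ≡ 8 (mod 13), so λ ≡ 7·8 ≡ 4.
  x = λ² - 10 - 10 = 16 - 20 ≡ 9; y = λ·(10 - 9) - 9 ≡ 8. → (9, 8)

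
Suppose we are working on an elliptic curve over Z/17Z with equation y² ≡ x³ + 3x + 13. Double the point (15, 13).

tangent at (15, 13): λ = (3·15² + 3)/(2·13) ≡ 15/9. 9⁻¹ ≡ 2 (mod 17), so λ ≡ 15·2 ≡ 13.
  x = λ² - 15 - 15 = 169 - 30 ≡ 3; y = λ·(15 - 3) - 13 ≡ 7. → (3, 7)

(3, 7)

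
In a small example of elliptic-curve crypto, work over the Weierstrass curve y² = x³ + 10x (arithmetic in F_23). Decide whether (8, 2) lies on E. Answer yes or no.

y² = 2² ≡ 4; x³ + 10x + 0 = 592 ≡ 17 (mod 23). 4 ≠ 17.

no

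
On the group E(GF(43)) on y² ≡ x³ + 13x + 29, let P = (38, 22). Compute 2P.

tangent at (38, 22): λ = (3·38² + 13)/(2·22) ≡ 2/1. 1⁻¹ ≡ 1 (mod 43) since 1·1 = 1 ≡ 1, so λ ≡ 2·1 ≡ 2.
  x = λ² - 38 - 38 = 4 - 76 ≡ 14; y = λ·(38 - 14) - 22 ≡ 26. → (14, 26)

(14, 26)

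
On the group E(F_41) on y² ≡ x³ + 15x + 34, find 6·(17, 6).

Write P = (17, 6).
Double-and-add on 6 = (110)₂. Start with P = (17, 6) for the leading 1-bit.
double: tangent at (17, 6): λ = (3·17² + 15)/(2·6) ≡ 21/12. 12⁻¹ ≡ 24 (mod 41), so λ ≡ 21·24 ≡ 12.
  x = λ² - 17 - 17 = 144 - 34 ≡ 28; y = λ·(17 - 28) - 6 ≡ 26. → (28, 26)
add P: (28, 26) + (17, 6). λ = (6 - 26)/(17 - 28) ≡ 21/30 mod 41. 30⁻¹ ≡ 26 (mod 41), so λ ≡ 13.
  x = λ² - 28 - 17 = 169 - 45 ≡ 1; y = λ·(28 - 1) - 26 ≡ 38. → (1, 38)
double: tangent at (1, 38): λ = (3·1² + 15)/(2·38) ≡ 18/35. 35⁻¹ ≡ 34 (mod 41), so λ ≡ 18·34 ≡ 38.
  x = λ² - 1 - 1 = 1444 - 2 ≡ 7; y = λ·(1 - 7) - 38 ≡ 21. → (7, 21)

(7, 21)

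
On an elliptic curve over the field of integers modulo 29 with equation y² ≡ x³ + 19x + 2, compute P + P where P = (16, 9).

tangent at (16, 9): λ = (3·16² + 19)/(2·9) ≡ 4/18. 18⁻¹ ≡ 21 (mod 29), so λ ≡ 4·21 ≡ 26.
  x = λ² - 16 - 16 = 676 - 32 ≡ 6; y = λ·(16 - 6) - 9 ≡ 19. → (6, 19)

(6, 19)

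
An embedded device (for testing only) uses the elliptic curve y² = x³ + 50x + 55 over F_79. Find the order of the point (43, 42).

3

2P: tangent at (43, 42): λ = (3·43² + 50)/(2·42) ≡ 67/5. 5⁻¹ ≡ 16 (mod 79) since 5·16 = 80 ≡ 1, so λ ≡ 67·16 ≡ 45.
  x = λ² - 43 - 43 = 2025 - 86 ≡ 43; y = λ·(43 - 43) - 42 ≡ 37. → (43, 37)
3P: (43, 37) + (43, 42): same x and y₁ ≡ -y₂, so the sum is the point at infinity.
3P = the point at infinity, so the order is 3.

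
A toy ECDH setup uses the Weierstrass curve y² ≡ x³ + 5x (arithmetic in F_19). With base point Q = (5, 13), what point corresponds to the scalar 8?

Repeated addition: build up to 8Q.
2Q: tangent at (5, 13): λ = (3·5² + 5)/(2·13) ≡ 4/7. 7⁻¹ ≡ 11 (mod 19) since 7·11 = 77 ≡ 1, so λ ≡ 4·11 ≡ 6.
  x = λ² - 5 - 5 = 36 - 10 ≡ 7; y = λ·(5 - 7) - 13 ≡ 13. → (7, 13)
3Q: (7, 13) + (5, 13). λ = (13 - 13)/(5 - 7) ≡ 0/17 mod 19. 17⁻¹ ≡ 9 (mod 19), so λ ≡ 0.
  x = λ² - 7 - 5 = 0 - 12 ≡ 7; y = λ·(7 - 7) - 13 ≡ 6. → (7, 6)
4Q: (7, 6) + (5, 13). λ = (13 - 6)/(5 - 7) ≡ 7/17 mod 19. 17⁻¹ ≡ 9 (mod 19), so λ ≡ 6.
  x = λ² - 7 - 5 = 36 - 12 ≡ 5; y = λ·(7 - 5) - 6 ≡ 6. → (5, 6)
5Q: (5, 6) + (5, 13): same x and y₁ ≡ -y₂, so the sum is O.
6Q: O + (5, 13) = (5, 13) (identity).
7Q: tangent at (5, 13): λ = (3·5² + 5)/(2·13) ≡ 4/7. 7⁻¹ ≡ 11 (mod 19), so λ ≡ 4·11 ≡ 6.
  x = λ² - 5 - 5 = 36 - 10 ≡ 7; y = λ·(5 - 7) - 13 ≡ 13. → (7, 13)
8Q: (7, 13) + (5, 13). λ = (13 - 13)/(5 - 7) ≡ 0/17 mod 19. 17⁻¹ ≡ 9 (mod 19), so λ ≡ 0.
  x = λ² - 7 - 5 = 0 - 12 ≡ 7; y = λ·(7 - 7) - 13 ≡ 6. → (7, 6)

(7, 6)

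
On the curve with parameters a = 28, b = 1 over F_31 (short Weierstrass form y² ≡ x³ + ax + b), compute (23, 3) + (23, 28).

O

The two points share x = 23 and their y-coordinates satisfy 3 + 28 ≡ 0 (mod 31), so they are inverses. Their sum is ∞.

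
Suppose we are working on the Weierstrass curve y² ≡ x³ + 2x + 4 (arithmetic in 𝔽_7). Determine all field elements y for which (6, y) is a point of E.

x³ + 2x + 4 = 232 ≡ 1 (mod 7).
Square roots of 1 mod 7: 1 and 6 (since 1² = 1 ≡ 1).

1, 6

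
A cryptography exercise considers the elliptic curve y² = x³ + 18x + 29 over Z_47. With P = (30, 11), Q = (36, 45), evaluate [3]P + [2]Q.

First 3P:
Repeated addition: build up to 3P.
2P: tangent at (30, 11): λ = (3·30² + 18)/(2·11) ≡ 39/22. 22⁻¹ ≡ 15 (mod 47), so λ ≡ 39·15 ≡ 21.
  x = λ² - 30 - 30 = 441 - 60 ≡ 5; y = λ·(30 - 5) - 11 ≡ 44. → (5, 44)
3P: (5, 44) + (30, 11). λ = (11 - 44)/(30 - 5) ≡ 14/25 mod 47. 25⁻¹ ≡ 32 (mod 47) since 25·32 = 800 ≡ 1, so λ ≡ 25.
  x = λ² - 5 - 30 = 625 - 35 ≡ 26; y = λ·(5 - 26) - 44 ≡ 42. → (26, 42)
3P = (26, 42).
Next 2Q:
Repeated addition: build up to 2Q.
2Q: tangent at (36, 45): λ = (3·36² + 18)/(2·45) ≡ 5/43. 43⁻¹ ≡ 35 (mod 47), so λ ≡ 5·35 ≡ 34.
  x = λ² - 36 - 36 = 1156 - 72 ≡ 3; y = λ·(36 - 3) - 45 ≡ 43. → (3, 43)
2Q = (3, 43).
Finally 3P + 2Q:
(26, 42) + (3, 43). λ = (43 - 42)/(3 - 26) ≡ 1/24 mod 47. 24⁻¹ ≡ 2 (mod 47), so λ ≡ 2.
  x = λ² - 26 - 3 = 4 - 29 ≡ 22; y = λ·(26 - 22) - 42 ≡ 13. → (22, 13)

(22, 13)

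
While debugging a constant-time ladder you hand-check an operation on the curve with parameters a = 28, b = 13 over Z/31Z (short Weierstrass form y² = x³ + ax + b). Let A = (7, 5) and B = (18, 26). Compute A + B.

(14, 7)

(7, 5) + (18, 26). λ = (26 - 5)/(18 - 7) ≡ 21/11 mod 31. 11⁻¹ ≡ 17 (mod 31), so λ ≡ 16.
  x = λ² - 7 - 18 = 256 - 25 ≡ 14; y = λ·(7 - 14) - 5 ≡ 7. → (14, 7)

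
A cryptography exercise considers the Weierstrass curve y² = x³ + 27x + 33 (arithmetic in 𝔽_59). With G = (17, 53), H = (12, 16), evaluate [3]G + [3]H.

(25, 52)

First 3G:
Repeated addition: build up to 3G.
2G: tangent at (17, 53): λ = (3·17² + 27)/(2·53) ≡ 9/47. 47⁻¹ ≡ 54 (mod 59), so λ ≡ 9·54 ≡ 14.
  x = λ² - 17 - 17 = 196 - 34 ≡ 44; y = λ·(17 - 44) - 53 ≡ 41. → (44, 41)
3G: (44, 41) + (17, 53). λ = (53 - 41)/(17 - 44) ≡ 12/32 mod 59. 32⁻¹ ≡ 24 (mod 59) since 32·24 = 768 ≡ 1, so λ ≡ 52.
  x = λ² - 44 - 17 = 2704 - 61 ≡ 47; y = λ·(44 - 47) - 41 ≡ 39. → (47, 39)
3G = (47, 39).
Next 3H:
Repeated addition: build up to 3H.
2H: tangent at (12, 16): λ = (3·12² + 27)/(2·16) ≡ 46/32. 32⁻¹ ≡ 24 (mod 59), so λ ≡ 46·24 ≡ 42.
  x = λ² - 12 - 12 = 1764 - 24 ≡ 29; y = λ·(12 - 29) - 16 ≡ 37. → (29, 37)
3H: (29, 37) + (12, 16). λ = (16 - 37)/(12 - 29) ≡ 38/42 mod 59. 42⁻¹ ≡ 52 (mod 59), so λ ≡ 29.
  x = λ² - 29 - 12 = 841 - 41 ≡ 33; y = λ·(29 - 33) - 37 ≡ 24. → (33, 24)
3H = (33, 24).
Finally 3G + 3H:
(47, 39) + (33, 24). λ = (24 - 39)/(33 - 47) ≡ 44/45 mod 59. 45⁻¹ ≡ 21 (mod 59), so λ ≡ 39.
  x = λ² - 47 - 33 = 1521 - 80 ≡ 25; y = λ·(47 - 25) - 39 ≡ 52. → (25, 52)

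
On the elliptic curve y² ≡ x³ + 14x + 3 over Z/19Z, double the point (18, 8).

(13, 8)

tangent at (18, 8): λ = (3·18² + 14)/(2·8) ≡ 17/16. 16⁻¹ ≡ 6 (mod 19) since 16·6 = 96 ≡ 1, so λ ≡ 17·6 ≡ 7.
  x = λ² - 18 - 18 = 49 - 36 ≡ 13; y = λ·(18 - 13) - 8 ≡ 8. → (13, 8)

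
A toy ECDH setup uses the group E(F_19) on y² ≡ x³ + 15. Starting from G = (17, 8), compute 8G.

Repeated addition: build up to 8G.
2G: tangent at (17, 8): λ = (3·17² + 0)/(2·8) ≡ 12/16. 16⁻¹ ≡ 6 (mod 19) since 16·6 = 96 ≡ 1, so λ ≡ 12·6 ≡ 15.
  x = λ² - 17 - 17 = 225 - 34 ≡ 1; y = λ·(17 - 1) - 8 ≡ 4. → (1, 4)
3G: (1, 4) + (17, 8). λ = (8 - 4)/(17 - 1) ≡ 4/16 mod 19. 16⁻¹ ≡ 6 (mod 19), so λ ≡ 5.
  x = λ² - 1 - 17 = 25 - 18 ≡ 7; y = λ·(1 - 7) - 4 ≡ 4. → (7, 4)
4G: (7, 4) + (17, 8). λ = (8 - 4)/(17 - 7) ≡ 4/10 mod 19. 10⁻¹ ≡ 2 (mod 19) since 10·2 = 20 ≡ 1, so λ ≡ 8.
  x = λ² - 7 - 17 = 64 - 24 ≡ 2; y = λ·(7 - 2) - 4 ≡ 17. → (2, 17)
5G: (2, 17) + (17, 8). λ = (8 - 17)/(17 - 2) ≡ 10/15 mod 19. 15⁻¹ ≡ 14 (mod 19), so λ ≡ 7.
  x = λ² - 2 - 17 = 49 - 19 ≡ 11; y = λ·(2 - 11) - 17 ≡ 15. → (11, 15)
6G: (11, 15) + (17, 8). λ = (8 - 15)/(17 - 11) ≡ 12/6 mod 19. 6⁻¹ ≡ 16 (mod 19), so λ ≡ 2.
  x = λ² - 11 - 17 = 4 - 28 ≡ 14; y = λ·(11 - 14) - 15 ≡ 17. → (14, 17)
7G: (14, 17) + (17, 8). λ = (8 - 17)/(17 - 14) ≡ 10/3 mod 19. 3⁻¹ ≡ 13 (mod 19) since 3·13 = 39 ≡ 1, so λ ≡ 16.
  x = λ² - 14 - 17 = 256 - 31 ≡ 16; y = λ·(14 - 16) - 17 ≡ 8. → (16, 8)
8G: (16, 8) + (17, 8). λ = (8 - 8)/(17 - 16) ≡ 0/1 mod 19. 1⁻¹ ≡ 1 (mod 19) since 1·1 = 1 ≡ 1, so λ ≡ 0.
  x = λ² - 16 - 17 = 0 - 33 ≡ 5; y = λ·(16 - 5) - 8 ≡ 11. → (5, 11)

(5, 11)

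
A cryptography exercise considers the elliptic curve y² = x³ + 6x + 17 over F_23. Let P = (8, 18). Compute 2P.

(20, 8)

tangent at (8, 18): λ = (3·8² + 6)/(2·18) ≡ 14/13. 13⁻¹ ≡ 16 (mod 23), so λ ≡ 14·16 ≡ 17.
  x = λ² - 8 - 8 = 289 - 16 ≡ 20; y = λ·(8 - 20) - 18 ≡ 8. → (20, 8)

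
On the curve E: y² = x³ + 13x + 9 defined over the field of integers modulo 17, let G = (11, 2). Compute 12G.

Repeated addition: build up to 12G.
2G: tangent at (11, 2): λ = (3·11² + 13)/(2·2) ≡ 2/4. 4⁻¹ ≡ 13 (mod 17), so λ ≡ 2·13 ≡ 9.
  x = λ² - 11 - 11 = 81 - 22 ≡ 8; y = λ·(11 - 8) - 2 ≡ 8. → (8, 8)
3G: (8, 8) + (11, 2). λ = (2 - 8)/(11 - 8) ≡ 11/3 mod 17. 3⁻¹ ≡ 6 (mod 17) since 3·6 = 18 ≡ 1, so λ ≡ 15.
  x = λ² - 8 - 11 = 225 - 19 ≡ 2; y = λ·(8 - 2) - 8 ≡ 14. → (2, 14)
4G: (2, 14) + (11, 2). λ = (2 - 14)/(11 - 2) ≡ 5/9 mod 17. 9⁻¹ ≡ 2 (mod 17), so λ ≡ 10.
  x = λ² - 2 - 11 = 100 - 13 ≡ 2; y = λ·(2 - 2) - 14 ≡ 3. → (2, 3)
5G: (2, 3) + (11, 2). λ = (2 - 3)/(11 - 2) ≡ 16/9 mod 17. 9⁻¹ ≡ 2 (mod 17) since 9·2 = 18 ≡ 1, so λ ≡ 15.
  x = λ² - 2 - 11 = 225 - 13 ≡ 8; y = λ·(2 - 8) - 3 ≡ 9. → (8, 9)
6G: (8, 9) + (11, 2). λ = (2 - 9)/(11 - 8) ≡ 10/3 mod 17. 3⁻¹ ≡ 6 (mod 17), so λ ≡ 9.
  x = λ² - 8 - 11 = 81 - 19 ≡ 11; y = λ·(8 - 11) - 9 ≡ 15. → (11, 15)
7G: (11, 15) + (11, 2): same x and y₁ ≡ -y₂, so the sum is the point at infinity.
8G: the point at infinity + (11, 2) = (11, 2) (identity).
9G: tangent at (11, 2): λ = (3·11² + 13)/(2·2) ≡ 2/4. 4⁻¹ ≡ 13 (mod 17) since 4·13 = 52 ≡ 1, so λ ≡ 2·13 ≡ 9.
  x = λ² - 11 - 11 = 81 - 22 ≡ 8; y = λ·(11 - 8) - 2 ≡ 8. → (8, 8)
10G: (8, 8) + (11, 2). λ = (2 - 8)/(11 - 8) ≡ 11/3 mod 17. 3⁻¹ ≡ 6 (mod 17), so λ ≡ 15.
  x = λ² - 8 - 11 = 225 - 19 ≡ 2; y = λ·(8 - 2) - 8 ≡ 14. → (2, 14)
11G: (2, 14) + (11, 2). λ = (2 - 14)/(11 - 2) ≡ 5/9 mod 17. 9⁻¹ ≡ 2 (mod 17), so λ ≡ 10.
  x = λ² - 2 - 11 = 100 - 13 ≡ 2; y = λ·(2 - 2) - 14 ≡ 3. → (2, 3)
12G: (2, 3) + (11, 2). λ = (2 - 3)/(11 - 2) ≡ 16/9 mod 17. 9⁻¹ ≡ 2 (mod 17) since 9·2 = 18 ≡ 1, so λ ≡ 15.
  x = λ² - 2 - 11 = 225 - 13 ≡ 8; y = λ·(2 - 8) - 3 ≡ 9. → (8, 9)

(8, 9)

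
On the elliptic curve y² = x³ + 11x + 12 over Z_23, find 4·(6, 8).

(1, 1)

Write P = (6, 8).
Repeated addition: build up to 4P.
2P: tangent at (6, 8): λ = (3·6² + 11)/(2·8) ≡ 4/16. 16⁻¹ ≡ 13 (mod 23), so λ ≡ 4·13 ≡ 6.
  x = λ² - 6 - 6 = 36 - 12 ≡ 1; y = λ·(6 - 1) - 8 ≡ 22. → (1, 22)
3P: (1, 22) + (6, 8). λ = (8 - 22)/(6 - 1) ≡ 9/5 mod 23. 5⁻¹ ≡ 14 (mod 23), so λ ≡ 11.
  x = λ² - 1 - 6 = 121 - 7 ≡ 22; y = λ·(1 - 22) - 22 ≡ 0. → (22, 0)
4P: (22, 0) + (6, 8). λ = (8 - 0)/(6 - 22) ≡ 8/7 mod 23. 7⁻¹ ≡ 10 (mod 23) since 7·10 = 70 ≡ 1, so λ ≡ 11.
  x = λ² - 22 - 6 = 121 - 28 ≡ 1; y = λ·(22 - 1) - 0 ≡ 1. → (1, 1)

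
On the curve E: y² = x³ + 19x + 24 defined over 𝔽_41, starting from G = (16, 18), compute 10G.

Double-and-add on 10 = (1010)₂. Start with G = (16, 18) for the leading 1-bit.
double: tangent at (16, 18): λ = (3·16² + 19)/(2·18) ≡ 8/36. 36⁻¹ ≡ 8 (mod 41) since 36·8 = 288 ≡ 1, so λ ≡ 8·8 ≡ 23.
  x = λ² - 16 - 16 = 529 - 32 ≡ 5; y = λ·(16 - 5) - 18 ≡ 30. → (5, 30)
double: tangent at (5, 30): λ = (3·5² + 19)/(2·30) ≡ 12/19. 19⁻¹ ≡ 13 (mod 41), so λ ≡ 12·13 ≡ 33.
  x = λ² - 5 - 5 = 1089 - 10 ≡ 13; y = λ·(5 - 13) - 30 ≡ 34. → (13, 34)
add G: (13, 34) + (16, 18). λ = (18 - 34)/(16 - 13) ≡ 25/3 mod 41. 3⁻¹ ≡ 14 (mod 41), so λ ≡ 22.
  x = λ² - 13 - 16 = 484 - 29 ≡ 4; y = λ·(13 - 4) - 34 ≡ 0. → (4, 0)
double: (4, 0) + (4, 0): same x and y₁ ≡ -y₂, so the sum is O.

O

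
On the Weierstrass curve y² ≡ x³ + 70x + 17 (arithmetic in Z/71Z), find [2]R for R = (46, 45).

(15, 53)

tangent at (46, 45): λ = (3·46² + 70)/(2·45) ≡ 28/19. 19⁻¹ ≡ 15 (mod 71), so λ ≡ 28·15 ≡ 65.
  x = λ² - 46 - 46 = 4225 - 92 ≡ 15; y = λ·(46 - 15) - 45 ≡ 53. → (15, 53)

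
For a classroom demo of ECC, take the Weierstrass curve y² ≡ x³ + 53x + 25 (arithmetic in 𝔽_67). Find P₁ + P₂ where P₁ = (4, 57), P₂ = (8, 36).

(4, 57) + (8, 36). λ = (36 - 57)/(8 - 4) ≡ 46/4 mod 67. 4⁻¹ ≡ 17 (mod 67) since 4·17 = 68 ≡ 1, so λ ≡ 45.
  x = λ² - 4 - 8 = 2025 - 12 ≡ 3; y = λ·(4 - 3) - 57 ≡ 55. → (3, 55)

(3, 55)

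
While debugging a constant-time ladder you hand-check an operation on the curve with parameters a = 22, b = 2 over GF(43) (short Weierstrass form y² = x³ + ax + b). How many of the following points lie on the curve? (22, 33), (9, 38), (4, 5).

1

(22, 33): 33² ≡ 14, rhs ≡ 40 → off.
(9, 38): 38² ≡ 25, rhs ≡ 26 → off.
(4, 5): 5² ≡ 25, rhs ≡ 25 → on.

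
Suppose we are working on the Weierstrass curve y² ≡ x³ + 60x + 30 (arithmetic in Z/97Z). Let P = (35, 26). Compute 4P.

Double-and-add on 4 = (100)₂. Start with P = (35, 26) for the leading 1-bit.
double: tangent at (35, 26): λ = (3·35² + 60)/(2·26) ≡ 49/52. 52⁻¹ ≡ 28 (mod 97), so λ ≡ 49·28 ≡ 14.
  x = λ² - 35 - 35 = 196 - 70 ≡ 29; y = λ·(35 - 29) - 26 ≡ 58. → (29, 58)
double: tangent at (29, 58): λ = (3·29² + 60)/(2·58) ≡ 61/19. 19⁻¹ ≡ 46 (mod 97) since 19·46 = 874 ≡ 1, so λ ≡ 61·46 ≡ 90.
  x = λ² - 29 - 29 = 8100 - 58 ≡ 88; y = λ·(29 - 88) - 58 ≡ 64. → (88, 64)

(88, 64)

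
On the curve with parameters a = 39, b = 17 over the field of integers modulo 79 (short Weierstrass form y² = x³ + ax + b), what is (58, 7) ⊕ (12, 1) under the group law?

(58, 7) + (12, 1). λ = (1 - 7)/(12 - 58) ≡ 73/33 mod 79. 33⁻¹ ≡ 12 (mod 79), so λ ≡ 7.
  x = λ² - 58 - 12 = 49 - 70 ≡ 58; y = λ·(58 - 58) - 7 ≡ 72. → (58, 72)

(58, 72)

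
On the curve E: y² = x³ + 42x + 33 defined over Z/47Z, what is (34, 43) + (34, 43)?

(42, 36)

tangent at (34, 43): λ = (3·34² + 42)/(2·43) ≡ 32/39. 39⁻¹ ≡ 41 (mod 47), so λ ≡ 32·41 ≡ 43.
  x = λ² - 34 - 34 = 1849 - 68 ≡ 42; y = λ·(34 - 42) - 43 ≡ 36. → (42, 36)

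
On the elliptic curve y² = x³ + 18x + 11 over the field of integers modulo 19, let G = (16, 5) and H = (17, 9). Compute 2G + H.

(18, 7)

First 2G:
Repeated addition: build up to 2G.
2G: tangent at (16, 5): λ = (3·16² + 18)/(2·5) ≡ 7/10. 10⁻¹ ≡ 2 (mod 19), so λ ≡ 7·2 ≡ 14.
  x = λ² - 16 - 16 = 196 - 32 ≡ 12; y = λ·(16 - 12) - 5 ≡ 13. → (12, 13)
2G = (12, 13).
Finally 2G + H:
(12, 13) + (17, 9). λ = (9 - 13)/(17 - 12) ≡ 15/5 mod 19. 5⁻¹ ≡ 4 (mod 19), so λ ≡ 3.
  x = λ² - 12 - 17 = 9 - 29 ≡ 18; y = λ·(12 - 18) - 13 ≡ 7. → (18, 7)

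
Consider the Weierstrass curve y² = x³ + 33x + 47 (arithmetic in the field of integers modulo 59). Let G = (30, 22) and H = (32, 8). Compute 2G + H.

First 2G:
Repeated addition: build up to 2G.
2G: tangent at (30, 22): λ = (3·30² + 33)/(2·22) ≡ 19/44. 44⁻¹ ≡ 55 (mod 59) since 44·55 = 2420 ≡ 1, so λ ≡ 19·55 ≡ 42.
  x = λ² - 30 - 30 = 1764 - 60 ≡ 52; y = λ·(30 - 52) - 22 ≡ 57. → (52, 57)
2G = (52, 57).
Finally 2G + H:
(52, 57) + (32, 8). λ = (8 - 57)/(32 - 52) ≡ 10/39 mod 59. 39⁻¹ ≡ 56 (mod 59) since 39·56 = 2184 ≡ 1, so λ ≡ 29.
  x = λ² - 52 - 32 = 841 - 84 ≡ 49; y = λ·(52 - 49) - 57 ≡ 30. → (49, 30)

(49, 30)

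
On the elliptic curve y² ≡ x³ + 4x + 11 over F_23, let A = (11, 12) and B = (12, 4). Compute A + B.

(18, 21)

(11, 12) + (12, 4). λ = (4 - 12)/(12 - 11) ≡ 15/1 mod 23. 1⁻¹ ≡ 1 (mod 23), so λ ≡ 15.
  x = λ² - 11 - 12 = 225 - 23 ≡ 18; y = λ·(11 - 18) - 12 ≡ 21. → (18, 21)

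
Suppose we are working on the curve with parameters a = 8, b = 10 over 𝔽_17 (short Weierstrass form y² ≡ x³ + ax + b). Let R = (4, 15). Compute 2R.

(1, 11)

tangent at (4, 15): λ = (3·4² + 8)/(2·15) ≡ 5/13. 13⁻¹ ≡ 4 (mod 17), so λ ≡ 5·4 ≡ 3.
  x = λ² - 4 - 4 = 9 - 8 ≡ 1; y = λ·(4 - 1) - 15 ≡ 11. → (1, 11)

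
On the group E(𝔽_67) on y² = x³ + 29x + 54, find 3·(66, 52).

(48, 9)

Write P = (66, 52).
Repeated addition: build up to 3P.
2P: tangent at (66, 52): λ = (3·66² + 29)/(2·52) ≡ 32/37. 37⁻¹ ≡ 29 (mod 67), so λ ≡ 32·29 ≡ 57.
  x = λ² - 66 - 66 = 3249 - 132 ≡ 35; y = λ·(66 - 35) - 52 ≡ 40. → (35, 40)
3P: (35, 40) + (66, 52). λ = (52 - 40)/(66 - 35) ≡ 12/31 mod 67. 31⁻¹ ≡ 13 (mod 67), so λ ≡ 22.
  x = λ² - 35 - 66 = 484 - 101 ≡ 48; y = λ·(35 - 48) - 40 ≡ 9. → (48, 9)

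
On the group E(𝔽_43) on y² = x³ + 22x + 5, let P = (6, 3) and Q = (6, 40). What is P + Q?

O

The two points share x = 6 and their y-coordinates satisfy 3 + 40 ≡ 0 (mod 43), so they are inverses. Their sum is the point at infinity.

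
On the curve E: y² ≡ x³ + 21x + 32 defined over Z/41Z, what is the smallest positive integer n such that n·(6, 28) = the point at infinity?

11

2P: tangent at (6, 28): λ = (3·6² + 21)/(2·28) ≡ 6/15. 15⁻¹ ≡ 11 (mod 41) since 15·11 = 165 ≡ 1, so λ ≡ 6·11 ≡ 25.
  x = λ² - 6 - 6 = 625 - 12 ≡ 39; y = λ·(6 - 39) - 28 ≡ 8. → (39, 8)
3P: (39, 8) + (6, 28). λ = (28 - 8)/(6 - 39) ≡ 20/8 mod 41. 8⁻¹ ≡ 36 (mod 41) since 8·36 = 288 ≡ 1, so λ ≡ 23.
  x = λ² - 39 - 6 = 529 - 45 ≡ 33; y = λ·(39 - 33) - 8 ≡ 7. → (33, 7)
4P: (33, 7) + (6, 28). λ = (28 - 7)/(6 - 33) ≡ 21/14 mod 41. 14⁻¹ ≡ 3 (mod 41), so λ ≡ 22.
  x = λ² - 33 - 6 = 484 - 39 ≡ 35; y = λ·(33 - 35) - 7 ≡ 31. → (35, 31)
5P: (35, 31) + (6, 28). λ = (28 - 31)/(6 - 35) ≡ 38/12 mod 41. 12⁻¹ ≡ 24 (mod 41), so λ ≡ 10.
  x = λ² - 35 - 6 = 100 - 41 ≡ 18; y = λ·(35 - 18) - 31 ≡ 16. → (18, 16)
6P: (18, 16) + (6, 28). λ = (28 - 16)/(6 - 18) ≡ 12/29 mod 41. 29⁻¹ ≡ 17 (mod 41), so λ ≡ 40.
  x = λ² - 18 - 6 = 1600 - 24 ≡ 18; y = λ·(18 - 18) - 16 ≡ 25. → (18, 25)
7P: (18, 25) + (6, 28). λ = (28 - 25)/(6 - 18) ≡ 3/29 mod 41. 29⁻¹ ≡ 17 (mod 41), so λ ≡ 10.
  x = λ² - 18 - 6 = 100 - 24 ≡ 35; y = λ·(18 - 35) - 25 ≡ 10. → (35, 10)
8P: (35, 10) + (6, 28). λ = (28 - 10)/(6 - 35) ≡ 18/12 mod 41. 12⁻¹ ≡ 24 (mod 41) since 12·24 = 288 ≡ 1, so λ ≡ 22.
  x = λ² - 35 - 6 = 484 - 41 ≡ 33; y = λ·(35 - 33) - 10 ≡ 34. → (33, 34)
9P: (33, 34) + (6, 28). λ = (28 - 34)/(6 - 33) ≡ 35/14 mod 41. 14⁻¹ ≡ 3 (mod 41), so λ ≡ 23.
  x = λ² - 33 - 6 = 529 - 39 ≡ 39; y = λ·(33 - 39) - 34 ≡ 33. → (39, 33)
10P: (39, 33) + (6, 28). λ = (28 - 33)/(6 - 39) ≡ 36/8 mod 41. 8⁻¹ ≡ 36 (mod 41) since 8·36 = 288 ≡ 1, so λ ≡ 25.
  x = λ² - 39 - 6 = 625 - 45 ≡ 6; y = λ·(39 - 6) - 33 ≡ 13. → (6, 13)
11P: (6, 13) + (6, 28): same x and y₁ ≡ -y₂, so the sum is the point at infinity.
11P = the point at infinity, so the order is 11.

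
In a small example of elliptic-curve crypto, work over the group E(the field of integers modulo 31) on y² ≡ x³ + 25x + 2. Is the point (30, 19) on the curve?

no

y² = 19² ≡ 20; x³ + 25x + 2 = 27752 ≡ 7 (mod 31). 20 ≠ 7.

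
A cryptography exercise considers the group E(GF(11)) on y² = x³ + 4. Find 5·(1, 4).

Write Q = (1, 4).
Repeated addition: build up to 5Q.
2Q: tangent at (1, 4): λ = (3·1² + 0)/(2·4) ≡ 3/8. 8⁻¹ ≡ 7 (mod 11), so λ ≡ 3·7 ≡ 10.
  x = λ² - 1 - 1 = 100 - 2 ≡ 10; y = λ·(1 - 10) - 4 ≡ 5. → (10, 5)
3Q: (10, 5) + (1, 4). λ = (4 - 5)/(1 - 10) ≡ 10/2 mod 11. 2⁻¹ ≡ 6 (mod 11), so λ ≡ 5.
  x = λ² - 10 - 1 = 25 - 11 ≡ 3; y = λ·(10 - 3) - 5 ≡ 8. → (3, 8)
4Q: (3, 8) + (1, 4). λ = (4 - 8)/(1 - 3) ≡ 7/9 mod 11. 9⁻¹ ≡ 5 (mod 11) since 9·5 = 45 ≡ 1, so λ ≡ 2.
  x = λ² - 3 - 1 = 4 - 4 ≡ 0; y = λ·(3 - 0) - 8 ≡ 9. → (0, 9)
5Q: (0, 9) + (1, 4). λ = (4 - 9)/(1 - 0) ≡ 6/1 mod 11. 1⁻¹ ≡ 1 (mod 11) since 1·1 = 1 ≡ 1, so λ ≡ 6.
  x = λ² - 0 - 1 = 36 - 1 ≡ 2; y = λ·(0 - 2) - 9 ≡ 1. → (2, 1)

(2, 1)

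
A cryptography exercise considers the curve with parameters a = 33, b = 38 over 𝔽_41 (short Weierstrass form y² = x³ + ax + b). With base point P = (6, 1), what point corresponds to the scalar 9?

(3, 0)

Double-and-add on 9 = (1001)₂. Start with P = (6, 1) for the leading 1-bit.
double: tangent at (6, 1): λ = (3·6² + 33)/(2·1) ≡ 18/2. 2⁻¹ ≡ 21 (mod 41), so λ ≡ 18·21 ≡ 9.
  x = λ² - 6 - 6 = 81 - 12 ≡ 28; y = λ·(6 - 28) - 1 ≡ 6. → (28, 6)
double: tangent at (28, 6): λ = (3·28² + 33)/(2·6) ≡ 7/12. 12⁻¹ ≡ 24 (mod 41), so λ ≡ 7·24 ≡ 4.
  x = λ² - 28 - 28 = 16 - 56 ≡ 1; y = λ·(28 - 1) - 6 ≡ 20. → (1, 20)
double: tangent at (1, 20): λ = (3·1² + 33)/(2·20) ≡ 36/40. 40⁻¹ ≡ 40 (mod 41), so λ ≡ 36·40 ≡ 5.
  x = λ² - 1 - 1 = 25 - 2 ≡ 23; y = λ·(1 - 23) - 20 ≡ 34. → (23, 34)
add P: (23, 34) + (6, 1). λ = (1 - 34)/(6 - 23) ≡ 8/24 mod 41. 24⁻¹ ≡ 12 (mod 41), so λ ≡ 14.
  x = λ² - 23 - 6 = 196 - 29 ≡ 3; y = λ·(23 - 3) - 34 ≡ 0. → (3, 0)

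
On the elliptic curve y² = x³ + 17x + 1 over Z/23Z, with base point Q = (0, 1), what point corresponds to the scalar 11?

(13, 21)

Repeated addition: build up to 11Q.
2Q: tangent at (0, 1): λ = (3·0² + 17)/(2·1) ≡ 17/2. 2⁻¹ ≡ 12 (mod 23), so λ ≡ 17·12 ≡ 20.
  x = λ² - 0 - 0 = 400 - 0 ≡ 9; y = λ·(0 - 9) - 1 ≡ 3. → (9, 3)
3Q: (9, 3) + (0, 1). λ = (1 - 3)/(0 - 9) ≡ 21/14 mod 23. 14⁻¹ ≡ 5 (mod 23) since 14·5 = 70 ≡ 1, so λ ≡ 13.
  x = λ² - 9 - 0 = 169 - 9 ≡ 22; y = λ·(9 - 22) - 3 ≡ 12. → (22, 12)
4Q: (22, 12) + (0, 1). λ = (1 - 12)/(0 - 22) ≡ 12/1 mod 23. 1⁻¹ ≡ 1 (mod 23), so λ ≡ 12.
  x = λ² - 22 - 0 = 144 - 22 ≡ 7; y = λ·(22 - 7) - 12 ≡ 7. → (7, 7)
5Q: (7, 7) + (0, 1). λ = (1 - 7)/(0 - 7) ≡ 17/16 mod 23. 16⁻¹ ≡ 13 (mod 23), so λ ≡ 14.
  x = λ² - 7 - 0 = 196 - 7 ≡ 5; y = λ·(7 - 5) - 7 ≡ 21. → (5, 21)
6Q: (5, 21) + (0, 1). λ = (1 - 21)/(0 - 5) ≡ 3/18 mod 23. 18⁻¹ ≡ 9 (mod 23), so λ ≡ 4.
  x = λ² - 5 - 0 = 16 - 5 ≡ 11; y = λ·(5 - 11) - 21 ≡ 1. → (11, 1)
7Q: (11, 1) + (0, 1). λ = (1 - 1)/(0 - 11) ≡ 0/12 mod 23. 12⁻¹ ≡ 2 (mod 23), so λ ≡ 0.
  x = λ² - 11 - 0 = 0 - 11 ≡ 12; y = λ·(11 - 12) - 1 ≡ 22. → (12, 22)
8Q: (12, 22) + (0, 1). λ = (1 - 22)/(0 - 12) ≡ 2/11 mod 23. 11⁻¹ ≡ 21 (mod 23) since 11·21 = 231 ≡ 1, so λ ≡ 19.
  x = λ² - 12 - 0 = 361 - 12 ≡ 4; y = λ·(12 - 4) - 22 ≡ 15. → (4, 15)
9Q: (4, 15) + (0, 1). λ = (1 - 15)/(0 - 4) ≡ 9/19 mod 23. 19⁻¹ ≡ 17 (mod 23) since 19·17 = 323 ≡ 1, so λ ≡ 15.
  x = λ² - 4 - 0 = 225 - 4 ≡ 14; y = λ·(4 - 14) - 15 ≡ 19. → (14, 19)
10Q: (14, 19) + (0, 1). λ = (1 - 19)/(0 - 14) ≡ 5/9 mod 23. 9⁻¹ ≡ 18 (mod 23), so λ ≡ 21.
  x = λ² - 14 - 0 = 441 - 14 ≡ 13; y = λ·(14 - 13) - 19 ≡ 2. → (13, 2)
11Q: (13, 2) + (0, 1). λ = (1 - 2)/(0 - 13) ≡ 22/10 mod 23. 10⁻¹ ≡ 7 (mod 23) since 10·7 = 70 ≡ 1, so λ ≡ 16.
  x = λ² - 13 - 0 = 256 - 13 ≡ 13; y = λ·(13 - 13) - 2 ≡ 21. → (13, 21)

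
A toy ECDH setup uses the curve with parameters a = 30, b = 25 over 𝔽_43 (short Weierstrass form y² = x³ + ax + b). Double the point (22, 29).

(39, 20)

tangent at (22, 29): λ = (3·22² + 30)/(2·29) ≡ 20/15. 15⁻¹ ≡ 23 (mod 43), so λ ≡ 20·23 ≡ 30.
  x = λ² - 22 - 22 = 900 - 44 ≡ 39; y = λ·(22 - 39) - 29 ≡ 20. → (39, 20)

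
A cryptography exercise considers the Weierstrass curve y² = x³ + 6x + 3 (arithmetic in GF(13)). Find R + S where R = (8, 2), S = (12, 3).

(2, 6)

(8, 2) + (12, 3). λ = (3 - 2)/(12 - 8) ≡ 1/4 mod 13. 4⁻¹ ≡ 10 (mod 13) since 4·10 = 40 ≡ 1, so λ ≡ 10.
  x = λ² - 8 - 12 = 100 - 20 ≡ 2; y = λ·(8 - 2) - 2 ≡ 6. → (2, 6)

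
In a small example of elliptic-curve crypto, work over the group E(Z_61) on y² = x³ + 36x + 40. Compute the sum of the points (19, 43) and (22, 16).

(19, 43) + (22, 16). λ = (16 - 43)/(22 - 19) ≡ 34/3 mod 61. 3⁻¹ ≡ 41 (mod 61), so λ ≡ 52.
  x = λ² - 19 - 22 = 2704 - 41 ≡ 40; y = λ·(19 - 40) - 43 ≡ 24. → (40, 24)

(40, 24)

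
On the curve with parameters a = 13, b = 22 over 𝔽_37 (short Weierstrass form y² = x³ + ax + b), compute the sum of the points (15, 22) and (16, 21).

(7, 7)

(15, 22) + (16, 21). λ = (21 - 22)/(16 - 15) ≡ 36/1 mod 37. 1⁻¹ ≡ 1 (mod 37), so λ ≡ 36.
  x = λ² - 15 - 16 = 1296 - 31 ≡ 7; y = λ·(15 - 7) - 22 ≡ 7. → (7, 7)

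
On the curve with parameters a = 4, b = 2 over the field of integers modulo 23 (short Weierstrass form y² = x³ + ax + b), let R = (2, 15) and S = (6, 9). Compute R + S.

(0, 5)

(2, 15) + (6, 9). λ = (9 - 15)/(6 - 2) ≡ 17/4 mod 23. 4⁻¹ ≡ 6 (mod 23), so λ ≡ 10.
  x = λ² - 2 - 6 = 100 - 8 ≡ 0; y = λ·(2 - 0) - 15 ≡ 5. → (0, 5)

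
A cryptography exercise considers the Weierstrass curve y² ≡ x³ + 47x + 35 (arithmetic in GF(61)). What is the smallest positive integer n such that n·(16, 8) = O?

2P: tangent at (16, 8): λ = (3·16² + 47)/(2·8) ≡ 22/16. 16⁻¹ ≡ 42 (mod 61), so λ ≡ 22·42 ≡ 9.
  x = λ² - 16 - 16 = 81 - 32 ≡ 49; y = λ·(16 - 49) - 8 ≡ 0. → (49, 0)
3P: (49, 0) + (16, 8). λ = (8 - 0)/(16 - 49) ≡ 8/28 mod 61. 28⁻¹ ≡ 24 (mod 61) since 28·24 = 672 ≡ 1, so λ ≡ 9.
  x = λ² - 49 - 16 = 81 - 65 ≡ 16; y = λ·(49 - 16) - 0 ≡ 53. → (16, 53)
4P: (16, 53) + (16, 8): same x and y₁ ≡ -y₂, so the sum is O.
4P = O, so the order is 4.

4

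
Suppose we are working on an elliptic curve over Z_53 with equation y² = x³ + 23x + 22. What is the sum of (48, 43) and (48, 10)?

The two points share x = 48 and their y-coordinates satisfy 43 + 10 ≡ 0 (mod 53), so they are inverses. Their sum is O.

O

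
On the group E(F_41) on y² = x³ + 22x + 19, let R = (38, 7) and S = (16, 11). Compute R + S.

(26, 2)

(38, 7) + (16, 11). λ = (11 - 7)/(16 - 38) ≡ 4/19 mod 41. 19⁻¹ ≡ 13 (mod 41) since 19·13 = 247 ≡ 1, so λ ≡ 11.
  x = λ² - 38 - 16 = 121 - 54 ≡ 26; y = λ·(38 - 26) - 7 ≡ 2. → (26, 2)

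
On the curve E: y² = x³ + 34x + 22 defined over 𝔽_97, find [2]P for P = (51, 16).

tangent at (51, 16): λ = (3·51² + 34)/(2·16) ≡ 77/32. 32⁻¹ ≡ 94 (mod 97), so λ ≡ 77·94 ≡ 60.
  x = λ² - 51 - 51 = 3600 - 102 ≡ 6; y = λ·(51 - 6) - 16 ≡ 65. → (6, 65)

(6, 65)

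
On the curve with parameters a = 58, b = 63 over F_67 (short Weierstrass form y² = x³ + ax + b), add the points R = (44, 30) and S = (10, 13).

(30, 44)

(44, 30) + (10, 13). λ = (13 - 30)/(10 - 44) ≡ 50/33 mod 67. 33⁻¹ ≡ 65 (mod 67), so λ ≡ 34.
  x = λ² - 44 - 10 = 1156 - 54 ≡ 30; y = λ·(44 - 30) - 30 ≡ 44. → (30, 44)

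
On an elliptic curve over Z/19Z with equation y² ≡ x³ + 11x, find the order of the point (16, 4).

2P: tangent at (16, 4): λ = (3·16² + 11)/(2·4) ≡ 0/8. 8⁻¹ ≡ 12 (mod 19), so λ ≡ 0·12 ≡ 0.
  x = λ² - 16 - 16 = 0 - 32 ≡ 6; y = λ·(16 - 6) - 4 ≡ 15. → (6, 15)
3P: (6, 15) + (16, 4). λ = (4 - 15)/(16 - 6) ≡ 8/10 mod 19. 10⁻¹ ≡ 2 (mod 19), so λ ≡ 16.
  x = λ² - 6 - 16 = 256 - 22 ≡ 6; y = λ·(6 - 6) - 15 ≡ 4. → (6, 4)
4P: (6, 4) + (16, 4). λ = (4 - 4)/(16 - 6) ≡ 0/10 mod 19. 10⁻¹ ≡ 2 (mod 19) since 10·2 = 20 ≡ 1, so λ ≡ 0.
  x = λ² - 6 - 16 = 0 - 22 ≡ 16; y = λ·(6 - 16) - 4 ≡ 15. → (16, 15)
5P: (16, 15) + (16, 4): same x and y₁ ≡ -y₂, so the sum is ∞.
5P = ∞, so the order is 5.

5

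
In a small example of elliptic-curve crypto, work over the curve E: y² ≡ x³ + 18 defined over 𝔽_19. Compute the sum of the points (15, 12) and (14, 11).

(10, 12)

(15, 12) + (14, 11). λ = (11 - 12)/(14 - 15) ≡ 18/18 mod 19. 18⁻¹ ≡ 18 (mod 19), so λ ≡ 1.
  x = λ² - 15 - 14 = 1 - 29 ≡ 10; y = λ·(15 - 10) - 12 ≡ 12. → (10, 12)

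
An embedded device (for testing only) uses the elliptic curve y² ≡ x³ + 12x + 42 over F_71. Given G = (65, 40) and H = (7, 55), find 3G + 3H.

(48, 38)

First 3G:
Repeated addition: build up to 3G.
2G: tangent at (65, 40): λ = (3·65² + 12)/(2·40) ≡ 49/9. 9⁻¹ ≡ 8 (mod 71), so λ ≡ 49·8 ≡ 37.
  x = λ² - 65 - 65 = 1369 - 130 ≡ 32; y = λ·(65 - 32) - 40 ≡ 45. → (32, 45)
3G: (32, 45) + (65, 40). λ = (40 - 45)/(65 - 32) ≡ 66/33 mod 71. 33⁻¹ ≡ 28 (mod 71) since 33·28 = 924 ≡ 1, so λ ≡ 2.
  x = λ² - 32 - 65 = 4 - 97 ≡ 49; y = λ·(32 - 49) - 45 ≡ 63. → (49, 63)
3G = (49, 63).
Next 3H:
Repeated addition: build up to 3H.
2H: tangent at (7, 55): λ = (3·7² + 12)/(2·55) ≡ 17/39. 39⁻¹ ≡ 51 (mod 71), so λ ≡ 17·51 ≡ 15.
  x = λ² - 7 - 7 = 225 - 14 ≡ 69; y = λ·(7 - 69) - 55 ≡ 9. → (69, 9)
3H: (69, 9) + (7, 55). λ = (55 - 9)/(7 - 69) ≡ 46/9 mod 71. 9⁻¹ ≡ 8 (mod 71), so λ ≡ 13.
  x = λ² - 69 - 7 = 169 - 76 ≡ 22; y = λ·(69 - 22) - 9 ≡ 34. → (22, 34)
3H = (22, 34).
Finally 3G + 3H:
(49, 63) + (22, 34). λ = (34 - 63)/(22 - 49) ≡ 42/44 mod 71. 44⁻¹ ≡ 21 (mod 71), so λ ≡ 30.
  x = λ² - 49 - 22 = 900 - 71 ≡ 48; y = λ·(49 - 48) - 63 ≡ 38. → (48, 38)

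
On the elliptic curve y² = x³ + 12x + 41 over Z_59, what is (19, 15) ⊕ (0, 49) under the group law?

(19, 15) + (0, 49). λ = (49 - 15)/(0 - 19) ≡ 34/40 mod 59. 40⁻¹ ≡ 31 (mod 59) since 40·31 = 1240 ≡ 1, so λ ≡ 51.
  x = λ² - 19 - 0 = 2601 - 19 ≡ 45; y = λ·(19 - 45) - 15 ≡ 16. → (45, 16)

(45, 16)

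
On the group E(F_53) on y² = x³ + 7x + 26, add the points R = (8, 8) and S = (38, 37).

(8, 8) + (38, 37). λ = (37 - 8)/(38 - 8) ≡ 29/30 mod 53. 30⁻¹ ≡ 23 (mod 53) since 30·23 = 690 ≡ 1, so λ ≡ 31.
  x = λ² - 8 - 38 = 961 - 46 ≡ 14; y = λ·(8 - 14) - 8 ≡ 18. → (14, 18)

(14, 18)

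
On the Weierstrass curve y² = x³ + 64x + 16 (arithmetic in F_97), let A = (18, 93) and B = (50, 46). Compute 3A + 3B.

(55, 8)

First 3A:
Repeated addition: build up to 3A.
2A: tangent at (18, 93): λ = (3·18² + 64)/(2·93) ≡ 66/89. 89⁻¹ ≡ 12 (mod 97) since 89·12 = 1068 ≡ 1, so λ ≡ 66·12 ≡ 16.
  x = λ² - 18 - 18 = 256 - 36 ≡ 26; y = λ·(18 - 26) - 93 ≡ 70. → (26, 70)
3A: (26, 70) + (18, 93). λ = (93 - 70)/(18 - 26) ≡ 23/89 mod 97. 89⁻¹ ≡ 12 (mod 97) since 89·12 = 1068 ≡ 1, so λ ≡ 82.
  x = λ² - 26 - 18 = 6724 - 44 ≡ 84; y = λ·(26 - 84) - 70 ≡ 24. → (84, 24)
3A = (84, 24).
Next 3B:
Repeated addition: build up to 3B.
2B: tangent at (50, 46): λ = (3·50² + 64)/(2·46) ≡ 95/92. 92⁻¹ ≡ 58 (mod 97) since 92·58 = 5336 ≡ 1, so λ ≡ 95·58 ≡ 78.
  x = λ² - 50 - 50 = 6084 - 100 ≡ 67; y = λ·(50 - 67) - 46 ≡ 83. → (67, 83)
3B: (67, 83) + (50, 46). λ = (46 - 83)/(50 - 67) ≡ 60/80 mod 97. 80⁻¹ ≡ 57 (mod 97) since 80·57 = 4560 ≡ 1, so λ ≡ 25.
  x = λ² - 67 - 50 = 625 - 117 ≡ 23; y = λ·(67 - 23) - 83 ≡ 47. → (23, 47)
3B = (23, 47).
Finally 3A + 3B:
(84, 24) + (23, 47). λ = (47 - 24)/(23 - 84) ≡ 23/36 mod 97. 36⁻¹ ≡ 62 (mod 97), so λ ≡ 68.
  x = λ² - 84 - 23 = 4624 - 107 ≡ 55; y = λ·(84 - 55) - 24 ≡ 8. → (55, 8)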